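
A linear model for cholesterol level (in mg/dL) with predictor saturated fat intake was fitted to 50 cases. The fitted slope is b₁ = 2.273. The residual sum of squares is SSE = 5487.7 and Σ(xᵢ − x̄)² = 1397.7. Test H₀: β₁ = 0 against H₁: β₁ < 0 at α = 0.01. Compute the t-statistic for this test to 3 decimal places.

t = 7.948

MSE = SSE/(n − 2) = 5487.7/48 = 114.327.
SE(b₁) = √(MSE/Sₓₓ) = √(114.327/1397.7) = 0.286001.
t = 2.273 / 0.286001 = 7.948.
df = n − 2 = 48.
One-sided p ≈ 1.0000, which is ≥ 0.01, so fail to reject H₀.
The data do not give significant evidence that the true slope on saturated fat intake is negative.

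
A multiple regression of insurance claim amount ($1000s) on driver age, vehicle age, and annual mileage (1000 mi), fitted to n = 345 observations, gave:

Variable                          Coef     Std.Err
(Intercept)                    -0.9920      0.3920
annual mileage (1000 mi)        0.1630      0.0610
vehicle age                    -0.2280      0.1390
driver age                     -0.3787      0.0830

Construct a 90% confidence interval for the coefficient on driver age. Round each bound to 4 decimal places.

(-0.5156, -0.2418)

Read off: b = -0.3787, SE = 0.0830 for driver age.
df = n − k − 1 = 345 − 3 − 1 = 341.
t* = t_{0.05, 341} = 1.649334.
Margin = t* × SE = 1.649334 × 0.0830 = 0.136895.
CI: -0.3787 ± 0.136895 → (-0.5156, -0.2418).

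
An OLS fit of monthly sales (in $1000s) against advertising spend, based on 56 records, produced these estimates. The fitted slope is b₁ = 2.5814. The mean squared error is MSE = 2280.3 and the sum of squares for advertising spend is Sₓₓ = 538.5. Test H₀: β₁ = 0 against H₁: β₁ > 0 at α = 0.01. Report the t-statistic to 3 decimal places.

t = 1.254

SE(b₁) = √(MSE/Sₓₓ) = √(2280.3/538.5) = 2.0578.
t = 2.5814 / 2.0578 = 1.254.
df = n − 2 = 54.
One-sided p ≈ 0.1075, which is ≥ 0.01, so fail to reject H₀.
The data do not give significant evidence that the true slope on advertising spend is positive.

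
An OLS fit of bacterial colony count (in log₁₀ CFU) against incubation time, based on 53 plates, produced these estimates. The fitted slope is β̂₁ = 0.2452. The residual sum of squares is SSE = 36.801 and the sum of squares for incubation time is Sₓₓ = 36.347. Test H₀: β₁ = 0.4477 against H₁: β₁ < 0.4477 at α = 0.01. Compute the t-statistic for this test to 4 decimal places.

t = -1.4372

MSE = SSE/(n − 2) = 36.801/51 = 0.721588.
SE(β̂₁) = √(MSE/Sₓₓ) = √(0.721588/36.347) = 0.1409.
t = (0.2452 − 0.4477) / 0.1409 = -1.4372.
df = n − 2 = 51.
One-sided p ≈ 0.0784, which is ≥ 0.01, so fail to reject H₀.
The data do not give significant evidence that the true slope on incubation time is below 0.4477 log₁₀ CFU per unit.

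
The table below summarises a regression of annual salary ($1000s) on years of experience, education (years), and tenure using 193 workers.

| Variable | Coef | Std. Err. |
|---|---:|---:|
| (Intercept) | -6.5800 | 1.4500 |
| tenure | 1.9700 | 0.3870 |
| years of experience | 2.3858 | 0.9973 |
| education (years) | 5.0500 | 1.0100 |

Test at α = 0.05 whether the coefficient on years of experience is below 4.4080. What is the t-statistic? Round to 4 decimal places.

t = -2.0277

Read off: b = 2.3858, SE = 0.9973 for years of experience.
H₀: β₁ = 4.4080 vs H₁: β₁ < 4.4080.
t = (2.3858 − 4.4080) / 0.9973 = -2.0277.
df = n − k − 1 = 193 − 3 − 1 = 189.
One-sided p ≈ 0.0220, which is < 0.05, so reject H₀.
There is evidence that the true slope on years of experience is below 4.4080 $1000s per unit, holding the other predictors fixed.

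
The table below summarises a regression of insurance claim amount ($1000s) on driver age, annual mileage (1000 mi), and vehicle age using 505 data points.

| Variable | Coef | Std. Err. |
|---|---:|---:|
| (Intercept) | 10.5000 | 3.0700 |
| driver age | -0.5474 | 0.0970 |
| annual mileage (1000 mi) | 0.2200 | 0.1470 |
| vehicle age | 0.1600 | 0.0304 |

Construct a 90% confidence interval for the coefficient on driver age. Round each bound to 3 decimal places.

Read off: b = -0.5474, SE = 0.0970 for driver age.
df = n − k − 1 = 505 − 3 − 1 = 501.
t* = t_{0.05, 501} = 1.647901.
Margin = t* × SE = 1.647901 × 0.0970 = 0.15985.
CI: -0.5474 ± 0.15985 → (-0.707, -0.388).

(-0.707, -0.388)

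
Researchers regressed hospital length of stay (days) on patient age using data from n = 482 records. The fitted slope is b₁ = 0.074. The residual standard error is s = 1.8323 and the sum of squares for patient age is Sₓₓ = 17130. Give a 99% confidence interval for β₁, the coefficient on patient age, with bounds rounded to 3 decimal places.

(0.038, 0.110)

SE(b₁) = s/√Sₓₓ = 1.8323/√17130 = 0.0139997.
df = n − 2 = 480.
t* = t_{0.005, 480} = 2.586111.
Margin = t* × SE = 2.586111 × 0.0139997 = 0.03620.
CI: 0.074 ± 0.03620 → (0.038, 0.110).
With 99% confidence, each one-unit increase in patient age is associated with a change of between 0.038 and 0.110 days in hospital length of stay.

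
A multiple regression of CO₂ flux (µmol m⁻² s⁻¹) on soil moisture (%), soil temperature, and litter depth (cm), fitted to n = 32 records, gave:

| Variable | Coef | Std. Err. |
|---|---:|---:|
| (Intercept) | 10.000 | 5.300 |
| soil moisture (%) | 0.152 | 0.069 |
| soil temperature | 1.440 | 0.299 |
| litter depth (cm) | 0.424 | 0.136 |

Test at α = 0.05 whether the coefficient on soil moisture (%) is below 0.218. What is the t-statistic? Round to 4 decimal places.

t = -0.9565

Read off: b = 0.152, SE = 0.069 for soil moisture (%).
H₀: β₁ = 0.218 vs H₁: β₁ < 0.218.
t = (0.152 − 0.218) / 0.069 = -0.9565.
df = n − k − 1 = 32 − 3 − 1 = 28.
One-sided p ≈ 0.1735, which is ≥ 0.05, so fail to reject H₀.
The data do not give significant evidence that the true slope on soil moisture (%) is below 0.218 µmol m⁻² s⁻¹ per unit, holding the other predictors fixed.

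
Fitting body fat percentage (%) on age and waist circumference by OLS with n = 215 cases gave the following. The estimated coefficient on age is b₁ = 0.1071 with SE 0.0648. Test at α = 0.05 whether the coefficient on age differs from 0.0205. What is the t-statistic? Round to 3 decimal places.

H₀: β₁ = 0.0205 vs H₁: β₁ ≠ 0.0205.
t = (b₁ − β₁⁰)/SE = (0.1071 − 0.0205) / 0.0648 = 1.336.
df = n − k − 1 = 215 − 2 − 1 = 212.
Two-sided p ≈ 0.1828, which is ≥ 0.05, so fail to reject H₀.
The data are consistent with a true slope of 0.0205 % per unit of age, holding the other predictors fixed.

t = 1.336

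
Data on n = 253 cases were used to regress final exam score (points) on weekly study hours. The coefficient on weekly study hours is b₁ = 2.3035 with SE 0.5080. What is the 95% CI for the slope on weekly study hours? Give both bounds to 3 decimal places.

df = n − 2 = 253 − 2 = 251.
t* = t_{0.025, 251} = 1.96946.
Margin = t* × SE = 1.96946 × 0.5080 = 1.00049.
CI: 2.3035 ± 1.00049 → (1.303, 3.304).
With 95% confidence, each one-unit increase in weekly study hours is associated with a change of between 1.303 and 3.304 points in final exam score.

(1.303, 3.304)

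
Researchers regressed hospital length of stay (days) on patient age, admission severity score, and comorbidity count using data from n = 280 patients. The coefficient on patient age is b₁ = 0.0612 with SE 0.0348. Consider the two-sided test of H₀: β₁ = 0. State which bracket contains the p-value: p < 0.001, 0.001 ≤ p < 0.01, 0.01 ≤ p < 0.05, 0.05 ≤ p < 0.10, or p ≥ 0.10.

0.05 ≤ p < 0.10

t = 0.0612 / 0.0348 = 1.759.
df = n − k − 1 = 280 − 3 − 1 = 276.
Two-sided p = 2·P(T_{276} > |t|) ≈ 0.0798.
So 0.05 ≤ p < 0.10.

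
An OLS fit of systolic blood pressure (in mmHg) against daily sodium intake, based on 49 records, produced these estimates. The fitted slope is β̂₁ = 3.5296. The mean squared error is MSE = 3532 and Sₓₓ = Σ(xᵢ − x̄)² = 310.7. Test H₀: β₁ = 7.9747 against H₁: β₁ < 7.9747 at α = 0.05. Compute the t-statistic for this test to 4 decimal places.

t = -1.3184

SE(β̂₁) = √(MSE/Sₓₓ) = √(3532/310.7) = 3.37163.
t = (3.5296 − 7.9747) / 3.37163 = -1.3184.
df = n − 2 = 47.
One-sided p ≈ 0.0969, which is ≥ 0.05, so fail to reject H₀.
The data do not give significant evidence that the true slope on daily sodium intake is below 7.9747 mmHg per unit.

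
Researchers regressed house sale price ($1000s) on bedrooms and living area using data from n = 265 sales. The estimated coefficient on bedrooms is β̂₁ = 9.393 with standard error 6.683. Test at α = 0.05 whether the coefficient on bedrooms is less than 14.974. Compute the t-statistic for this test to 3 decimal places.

t = -0.835

H₀: β₁ = 14.974 vs H₁: β₁ < 14.974.
t = (β̂₁ − β₁⁰)/SE = (9.393 − 14.974) / 6.683 = -0.835.
df = n − k − 1 = 265 − 2 − 1 = 262.
One-sided p ≈ 0.2022, which is ≥ 0.05, so fail to reject H₀.
The data do not give significant evidence that the true slope on bedrooms is below 14.974 $1000s per unit, holding the other predictors fixed.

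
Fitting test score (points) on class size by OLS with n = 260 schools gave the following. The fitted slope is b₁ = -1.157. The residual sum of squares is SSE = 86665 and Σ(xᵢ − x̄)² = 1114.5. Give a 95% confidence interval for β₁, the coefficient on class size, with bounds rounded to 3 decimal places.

(-2.238, -0.076)

MSE = SSE/(n − 2) = 86665/258 = 335.911.
SE(b₁) = √(MSE/Sₓₓ) = √(335.911/1114.5) = 0.549.
df = n − 2 = 258.
t* = t_{0.025, 258} = 1.969201.
Margin = t* × SE = 1.969201 × 0.549 = 1.08109.
CI: -1.157 ± 1.08109 → (-2.238, -0.076).
With 95% confidence, each one-unit increase in class size is associated with a change of between -2.238 and -0.076 points in test score.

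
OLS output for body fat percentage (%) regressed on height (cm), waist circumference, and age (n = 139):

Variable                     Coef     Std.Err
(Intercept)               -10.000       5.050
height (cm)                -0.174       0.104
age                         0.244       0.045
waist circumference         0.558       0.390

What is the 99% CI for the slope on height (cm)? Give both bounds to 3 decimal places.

(-0.446, 0.098)

Read off: b = -0.174, SE = 0.104 for height (cm).
df = n − k − 1 = 139 − 3 − 1 = 135.
t* = t_{0.005, 135} = 2.612738.
Margin = t* × SE = 2.612738 × 0.104 = 0.27172.
CI: -0.174 ± 0.27172 → (-0.446, 0.098).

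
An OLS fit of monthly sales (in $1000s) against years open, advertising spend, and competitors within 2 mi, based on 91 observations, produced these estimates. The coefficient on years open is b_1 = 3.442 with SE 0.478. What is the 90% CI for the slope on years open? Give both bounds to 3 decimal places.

df = n − k − 1 = 91 − 3 − 1 = 87.
t* = t_{0.05, 87} = 1.662557.
Margin = t* × SE = 1.662557 × 0.478 = 0.79470.
CI: 3.442 ± 0.79470 → (2.647, 4.237).
With 90% confidence, each one-unit increase in years open is associated with a change of between 2.647 and 4.237 $1000s in monthly sales, holding the other predictors fixed.

(2.647, 4.237)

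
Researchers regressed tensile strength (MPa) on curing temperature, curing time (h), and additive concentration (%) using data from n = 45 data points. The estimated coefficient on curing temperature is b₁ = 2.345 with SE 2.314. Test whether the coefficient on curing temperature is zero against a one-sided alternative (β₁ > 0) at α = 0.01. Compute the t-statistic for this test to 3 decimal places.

t = 1.013

H₀: β₁ = 0 vs H₁: β₁ > 0.
t = (b₁ − β₁⁰)/SE = 2.345 / 2.314 = 1.013.
df = n − k − 1 = 45 − 3 − 1 = 41.
One-sided p ≈ 0.1584, which is ≥ 0.01, so fail to reject H₀.
The data do not give significant evidence that the true slope on curing temperature is positive, holding the other predictors fixed.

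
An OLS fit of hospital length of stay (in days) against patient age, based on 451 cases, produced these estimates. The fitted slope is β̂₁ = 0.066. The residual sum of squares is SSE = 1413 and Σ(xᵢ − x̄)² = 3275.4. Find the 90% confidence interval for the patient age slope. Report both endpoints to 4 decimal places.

MSE = SSE/(n − 2) = 1413/449 = 3.14699.
SE(β̂₁) = √(MSE/Sₓₓ) = √(3.14699/3275.4) = 0.0309967.
df = n − 2 = 449.
t* = t_{0.05, 449} = 1.648254.
Margin = t* × SE = 1.648254 × 0.0309967 = 0.051090.
CI: 0.066 ± 0.051090 → (0.0149, 0.1171).
With 90% confidence, each one-unit increase in patient age is associated with a change of between 0.0149 and 0.1171 days in hospital length of stay.

(0.0149, 0.1171)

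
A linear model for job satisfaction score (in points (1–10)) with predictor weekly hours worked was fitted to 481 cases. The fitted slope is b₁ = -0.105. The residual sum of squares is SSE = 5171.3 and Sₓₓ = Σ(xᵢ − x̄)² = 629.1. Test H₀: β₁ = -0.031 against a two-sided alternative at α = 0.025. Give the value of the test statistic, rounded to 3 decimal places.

MSE = SSE/(n − 2) = 5171.3/479 = 10.796.
SE(b₁) = √(MSE/Sₓₓ) = √(10.796/629.1) = 0.131.
t = (-0.105 − (-0.031)) / 0.131 = -0.565.
df = n − 2 = 479.
Two-sided p ≈ 0.5724, which is ≥ 0.025, so fail to reject H₀.
The data are consistent with a true slope of -0.031 points (1–10) per unit of weekly hours worked.

t = -0.565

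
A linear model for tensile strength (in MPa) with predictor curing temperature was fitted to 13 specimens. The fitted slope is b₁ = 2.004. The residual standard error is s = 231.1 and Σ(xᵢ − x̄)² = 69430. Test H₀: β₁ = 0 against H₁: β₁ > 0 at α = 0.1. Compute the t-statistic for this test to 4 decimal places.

t = 2.2849

SE(b₁) = s/√Sₓₓ = 231.1/√69430 = 0.877054.
t = 2.004 / 0.877054 = 2.2849.
df = n − 2 = 11.
One-sided p ≈ 0.0216, which is < 0.1, so reject H₀.
There is evidence that the true slope on curing temperature is positive.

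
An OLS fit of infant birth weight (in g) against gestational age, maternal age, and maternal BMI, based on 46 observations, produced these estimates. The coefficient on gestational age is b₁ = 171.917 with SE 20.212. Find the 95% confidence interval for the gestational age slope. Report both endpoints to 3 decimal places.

(131.128, 212.706)

df = n − k − 1 = 46 − 3 − 1 = 42.
t* = t_{0.025, 42} = 2.018082.
Margin = t* × SE = 2.018082 × 20.212 = 40.78947.
CI: 171.917 ± 40.78947 → (131.128, 212.706).
With 95% confidence, each one-unit increase in gestational age is associated with a change of between 131.128 and 212.706 g in infant birth weight, holding the other predictors fixed.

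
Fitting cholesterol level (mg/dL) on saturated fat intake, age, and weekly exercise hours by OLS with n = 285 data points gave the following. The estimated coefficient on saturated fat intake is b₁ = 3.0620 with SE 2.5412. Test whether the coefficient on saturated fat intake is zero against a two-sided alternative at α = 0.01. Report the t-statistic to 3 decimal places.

H₀: β₁ = 0 vs H₁: β₁ ≠ 0.
t = (b₁ − β₁⁰)/SE = 3.0620 / 2.5412 = 1.205.
df = n − k − 1 = 285 − 3 − 1 = 281.
Two-sided p ≈ 0.2292, which is ≥ 0.01, so fail to reject H₀.
The data do not give significant evidence of an association between saturated fat intake and cholesterol level, after adjusting for the other predictors.

t = 1.205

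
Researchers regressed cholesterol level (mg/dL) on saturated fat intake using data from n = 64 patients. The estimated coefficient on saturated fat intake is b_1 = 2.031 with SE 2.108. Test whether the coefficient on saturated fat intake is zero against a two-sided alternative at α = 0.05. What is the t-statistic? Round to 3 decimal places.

t = 0.963

H₀: β₁ = 0 vs H₁: β₁ ≠ 0.
t = (b_1 − β₁⁰)/SE = 2.031 / 2.108 = 0.963.
df = n − 2 = 64 − 2 = 62.
Two-sided p ≈ 0.3391, which is ≥ 0.05, so fail to reject H₀.
The data do not give significant evidence of an association between saturated fat intake and cholesterol level.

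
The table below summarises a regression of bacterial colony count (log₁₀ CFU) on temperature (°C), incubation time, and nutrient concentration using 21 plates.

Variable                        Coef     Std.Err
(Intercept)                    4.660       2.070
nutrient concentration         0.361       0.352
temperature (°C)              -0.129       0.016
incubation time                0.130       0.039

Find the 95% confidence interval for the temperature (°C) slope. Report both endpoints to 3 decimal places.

Read off: b = -0.129, SE = 0.016 for temperature (°C).
df = n − k − 1 = 21 − 3 − 1 = 17.
t* = t_{0.025, 17} = 2.109816.
Margin = t* × SE = 2.109816 × 0.016 = 0.03376.
CI: -0.129 ± 0.03376 → (-0.163, -0.095).

(-0.163, -0.095)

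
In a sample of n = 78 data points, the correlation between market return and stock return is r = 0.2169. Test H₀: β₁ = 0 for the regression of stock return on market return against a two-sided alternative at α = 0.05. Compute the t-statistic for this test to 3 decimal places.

t = r·√(n − 2)/√(1 − r²) = 0.2169·√76/√0.952954 = 1.937.
df = n − 2 = 76.
Two-sided p ≈ 0.0565, which is ≥ 0.05, so fail to reject H₀.
The data do not give significant evidence of a linear association between market return and stock return.

t = 1.937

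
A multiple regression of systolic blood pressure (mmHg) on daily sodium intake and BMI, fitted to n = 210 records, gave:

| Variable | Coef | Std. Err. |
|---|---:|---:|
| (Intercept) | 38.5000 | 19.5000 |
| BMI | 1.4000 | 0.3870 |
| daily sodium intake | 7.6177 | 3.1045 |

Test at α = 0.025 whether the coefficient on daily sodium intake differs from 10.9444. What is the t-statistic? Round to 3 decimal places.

Read off: b = 7.6177, SE = 3.1045 for daily sodium intake.
H₀: β₁ = 10.9444 vs H₁: β₁ ≠ 10.9444.
t = (7.6177 − 10.9444) / 3.1045 = -1.072.
df = n − k − 1 = 210 − 2 − 1 = 207.
Two-sided p ≈ 0.2852, which is ≥ 0.025, so fail to reject H₀.
The data are consistent with a true slope of 10.9444 mmHg per unit of daily sodium intake, holding the other predictors fixed.

t = -1.072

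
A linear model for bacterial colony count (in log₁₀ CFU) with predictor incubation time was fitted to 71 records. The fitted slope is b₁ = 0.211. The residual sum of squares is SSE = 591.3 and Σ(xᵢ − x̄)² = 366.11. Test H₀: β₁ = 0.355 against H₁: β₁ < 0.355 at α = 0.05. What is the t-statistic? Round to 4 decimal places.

MSE = SSE/(n − 2) = 591.3/69 = 8.56957.
SE(b₁) = √(MSE/Sₓₓ) = √(8.56957/366.11) = 0.152994.
t = (0.211 − 0.355) / 0.152994 = -0.9412.
df = n − 2 = 69.
One-sided p ≈ 0.1749, which is ≥ 0.05, so fail to reject H₀.
The data do not give significant evidence that the true slope on incubation time is below 0.355 log₁₀ CFU per unit.

t = -0.9412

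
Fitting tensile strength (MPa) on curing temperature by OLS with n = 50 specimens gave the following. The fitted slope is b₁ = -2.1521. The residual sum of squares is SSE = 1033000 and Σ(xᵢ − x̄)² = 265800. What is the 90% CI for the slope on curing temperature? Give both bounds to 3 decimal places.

MSE = SSE/(n − 2) = 1033000/48 = 21520.8.
SE(b₁) = √(MSE/Sₓₓ) = √(21520.8/265800) = 0.284546.
df = n − 2 = 48.
t* = t_{0.05, 48} = 1.677224.
Margin = t* × SE = 1.677224 × 0.284546 = 0.47725.
CI: -2.1521 ± 0.47725 → (-2.629, -1.675).
With 90% confidence, each one-unit increase in curing temperature is associated with a change of between -2.629 and -1.675 MPa in tensile strength.

(-2.629, -1.675)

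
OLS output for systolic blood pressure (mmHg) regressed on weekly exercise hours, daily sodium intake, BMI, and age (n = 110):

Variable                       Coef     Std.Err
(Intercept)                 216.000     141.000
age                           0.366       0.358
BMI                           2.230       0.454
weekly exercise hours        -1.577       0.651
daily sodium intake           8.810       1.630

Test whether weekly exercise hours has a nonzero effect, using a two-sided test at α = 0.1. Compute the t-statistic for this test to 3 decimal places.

t = -2.422

Read off: b = -1.577, SE = 0.651 for weekly exercise hours.
H₀: β₁ = 0 vs H₁: β₁ ≠ 0.
t = -1.577 / 0.651 = -2.422.
df = n − k − 1 = 110 − 4 − 1 = 105.
Two-sided p ≈ 0.0171, which is < 0.1, so reject H₀.
There is evidence that weekly exercise hours is associated with systolic blood pressure, holding the other predictors fixed.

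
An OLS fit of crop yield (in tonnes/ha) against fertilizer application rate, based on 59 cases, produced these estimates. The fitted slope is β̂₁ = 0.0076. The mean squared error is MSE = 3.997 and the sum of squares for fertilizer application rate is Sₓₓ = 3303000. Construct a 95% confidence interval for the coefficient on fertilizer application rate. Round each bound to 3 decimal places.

(0.005, 0.010)

SE(β̂₁) = √(MSE/Sₓₓ) = √(3.997/3303000) = 0.00110005.
df = n − 2 = 57.
t* = t_{0.025, 57} = 2.002465.
Margin = t* × SE = 2.002465 × 0.00110005 = 0.00220.
CI: 0.0076 ± 0.00220 → (0.005, 0.010).
With 95% confidence, each one-unit increase in fertilizer application rate is associated with a change of between 0.005 and 0.010 tonnes/ha in crop yield.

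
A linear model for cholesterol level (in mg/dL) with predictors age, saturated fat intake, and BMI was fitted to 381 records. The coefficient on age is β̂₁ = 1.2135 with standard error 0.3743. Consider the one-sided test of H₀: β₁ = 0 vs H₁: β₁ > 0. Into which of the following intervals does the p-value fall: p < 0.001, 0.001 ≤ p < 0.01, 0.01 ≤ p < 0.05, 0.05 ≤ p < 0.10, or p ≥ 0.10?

t = 1.2135 / 0.3743 = 3.242.
df = n − k − 1 = 381 − 3 − 1 = 377.
One-sided p = P(T_{377} > t) ≈ 0.0006.
So p < 0.001.

p < 0.001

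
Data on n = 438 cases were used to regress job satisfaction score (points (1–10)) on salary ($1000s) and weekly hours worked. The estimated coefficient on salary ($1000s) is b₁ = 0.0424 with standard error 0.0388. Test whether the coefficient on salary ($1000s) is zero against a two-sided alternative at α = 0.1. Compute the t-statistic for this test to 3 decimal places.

t = 1.093

H₀: β₁ = 0 vs H₁: β₁ ≠ 0.
t = (b₁ − β₁⁰)/SE = 0.0424 / 0.0388 = 1.093.
df = n − k − 1 = 438 − 2 − 1 = 435.
Two-sided p ≈ 0.2751, which is ≥ 0.1, so fail to reject H₀.
The data do not give significant evidence of an association between salary ($1000s) and job satisfaction score, after adjusting for the other predictors.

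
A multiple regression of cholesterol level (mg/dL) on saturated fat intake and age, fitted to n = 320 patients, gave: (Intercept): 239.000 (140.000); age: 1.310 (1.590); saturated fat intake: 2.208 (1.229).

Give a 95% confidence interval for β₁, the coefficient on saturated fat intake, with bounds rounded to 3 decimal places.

(-0.210, 4.626)

Read off: b = 2.208, SE = 1.229 for saturated fat intake.
df = n − k − 1 = 320 − 2 − 1 = 317.
t* = t_{0.025, 317} = 1.967476.
Margin = t* × SE = 1.967476 × 1.229 = 2.41803.
CI: 2.208 ± 2.41803 → (-0.210, 4.626).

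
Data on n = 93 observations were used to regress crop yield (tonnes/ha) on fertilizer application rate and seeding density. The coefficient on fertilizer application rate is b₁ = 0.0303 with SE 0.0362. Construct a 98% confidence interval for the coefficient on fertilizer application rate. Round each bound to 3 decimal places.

df = n − k − 1 = 93 − 2 − 1 = 90.
t* = t_{0.01, 90} = 2.368497.
Margin = t* × SE = 2.368497 × 0.0362 = 0.08574.
CI: 0.0303 ± 0.08574 → (-0.055, 0.116).
With 98% confidence, each one-unit increase in fertilizer application rate is associated with a change of between -0.055 and 0.116 tonnes/ha in crop yield, holding the other predictors fixed.

(-0.055, 0.116)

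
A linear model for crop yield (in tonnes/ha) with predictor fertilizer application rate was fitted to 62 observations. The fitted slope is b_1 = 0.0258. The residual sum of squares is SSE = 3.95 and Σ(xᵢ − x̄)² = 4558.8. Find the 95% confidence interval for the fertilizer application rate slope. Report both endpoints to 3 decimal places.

MSE = SSE/(n − 2) = 3.95/60 = 0.0658333.
SE(b_1) = √(MSE/Sₓₓ) = √(0.0658333/4558.8) = 0.00380012.
df = n − 2 = 60.
t* = t_{0.025, 60} = 2.000298.
Margin = t* × SE = 2.000298 × 0.00380012 = 0.00760.
CI: 0.0258 ± 0.00760 → (0.018, 0.033).
With 95% confidence, each one-unit increase in fertilizer application rate is associated with a change of between 0.018 and 0.033 tonnes/ha in crop yield.

(0.018, 0.033)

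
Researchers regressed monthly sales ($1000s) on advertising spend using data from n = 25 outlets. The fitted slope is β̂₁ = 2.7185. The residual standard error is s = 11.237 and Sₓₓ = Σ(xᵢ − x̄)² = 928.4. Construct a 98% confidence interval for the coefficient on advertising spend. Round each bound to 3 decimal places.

SE(β̂₁) = s/√Sₓₓ = 11.237/√928.4 = 0.368793.
df = n − 2 = 23.
t* = t_{0.01, 23} = 2.499867.
Margin = t* × SE = 2.499867 × 0.368793 = 0.92193.
CI: 2.7185 ± 0.92193 → (1.797, 3.640).
With 98% confidence, each one-unit increase in advertising spend is associated with a change of between 1.797 and 3.640 $1000s in monthly sales.

(1.797, 3.640)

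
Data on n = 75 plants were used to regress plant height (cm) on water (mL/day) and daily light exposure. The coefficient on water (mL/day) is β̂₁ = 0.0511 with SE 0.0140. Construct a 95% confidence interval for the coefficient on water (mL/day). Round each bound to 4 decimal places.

(0.0232, 0.0790)

df = n − k − 1 = 75 − 2 − 1 = 72.
t* = t_{0.025, 72} = 1.993464.
Margin = t* × SE = 1.993464 × 0.0140 = 0.027908.
CI: 0.0511 ± 0.027908 → (0.0232, 0.0790).
With 95% confidence, each one-unit increase in water (mL/day) is associated with a change of between 0.0232 and 0.0790 cm in plant height, holding the other predictors fixed.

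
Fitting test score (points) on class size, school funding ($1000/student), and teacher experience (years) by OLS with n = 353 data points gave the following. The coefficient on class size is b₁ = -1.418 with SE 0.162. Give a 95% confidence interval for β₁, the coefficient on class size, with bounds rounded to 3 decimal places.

(-1.737, -1.099)

df = n − k − 1 = 353 − 3 − 1 = 349.
t* = t_{0.025, 349} = 1.966785.
Margin = t* × SE = 1.966785 × 0.162 = 0.31862.
CI: -1.418 ± 0.31862 → (-1.737, -1.099).
With 95% confidence, each one-unit increase in class size is associated with a change of between -1.737 and -1.099 points in test score, holding the other predictors fixed.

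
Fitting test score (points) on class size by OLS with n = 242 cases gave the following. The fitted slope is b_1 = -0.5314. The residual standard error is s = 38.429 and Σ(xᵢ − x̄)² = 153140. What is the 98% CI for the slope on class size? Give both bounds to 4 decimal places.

(-0.7614, -0.3014)

SE(b_1) = s/√Sₓₓ = 38.429/√153140 = 0.0982007.
df = n − 2 = 240.
t* = t_{0.01, 240} = 2.341985.
Margin = t* × SE = 2.341985 × 0.0982007 = 0.229985.
CI: -0.5314 ± 0.229985 → (-0.7614, -0.3014).
With 98% confidence, each one-unit increase in class size is associated with a change of between -0.7614 and -0.3014 points in test score.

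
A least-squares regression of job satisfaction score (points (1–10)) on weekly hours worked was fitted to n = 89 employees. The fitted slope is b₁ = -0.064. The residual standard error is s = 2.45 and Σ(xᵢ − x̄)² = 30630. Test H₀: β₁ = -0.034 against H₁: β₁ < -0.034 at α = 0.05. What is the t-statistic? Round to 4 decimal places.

SE(b₁) = s/√Sₓₓ = 2.45/√30630 = 0.0139989.
t = (-0.064 − (-0.034)) / 0.0139989 = -2.1430.
df = n − 2 = 87.
One-sided p ≈ 0.0175, which is < 0.05, so reject H₀.
There is evidence that the true slope on weekly hours worked is below -0.034 points (1–10) per unit.

t = -2.1430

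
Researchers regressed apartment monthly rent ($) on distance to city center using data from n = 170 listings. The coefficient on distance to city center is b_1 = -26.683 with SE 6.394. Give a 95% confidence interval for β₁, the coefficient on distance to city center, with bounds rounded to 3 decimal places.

(-39.306, -14.060)

df = n − 2 = 170 − 2 = 168.
t* = t_{0.025, 168} = 1.974185.
Margin = t* × SE = 1.974185 × 6.394 = 12.62294.
CI: -26.683 ± 12.62294 → (-39.306, -14.060).
With 95% confidence, each one-unit increase in distance to city center is associated with a change of between -39.306 and -14.060 $ in apartment monthly rent.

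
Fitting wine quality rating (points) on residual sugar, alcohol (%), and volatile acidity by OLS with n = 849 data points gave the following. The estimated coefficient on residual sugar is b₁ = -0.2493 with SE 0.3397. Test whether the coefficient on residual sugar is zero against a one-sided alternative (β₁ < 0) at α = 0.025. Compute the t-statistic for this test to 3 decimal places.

t = -0.734

H₀: β₁ = 0 vs H₁: β₁ < 0.
t = (b₁ − β₁⁰)/SE = -0.2493 / 0.3397 = -0.734.
df = n − k − 1 = 849 − 3 − 1 = 845.
One-sided p ≈ 0.2316, which is ≥ 0.025, so fail to reject H₀.
The data do not give significant evidence that the true slope on residual sugar is negative, holding the other predictors fixed.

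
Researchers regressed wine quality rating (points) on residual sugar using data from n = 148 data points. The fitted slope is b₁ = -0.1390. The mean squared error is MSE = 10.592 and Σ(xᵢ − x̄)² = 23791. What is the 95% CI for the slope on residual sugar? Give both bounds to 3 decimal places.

SE(b₁) = √(MSE/Sₓₓ) = √(10.592/23791) = 0.0211.
df = n − 2 = 146.
t* = t_{0.025, 146} = 1.976346.
Margin = t* × SE = 1.976346 × 0.0211 = 0.04170.
CI: -0.1390 ± 0.04170 → (-0.181, -0.097).
With 95% confidence, each one-unit increase in residual sugar is associated with a change of between -0.181 and -0.097 points in wine quality rating.

(-0.181, -0.097)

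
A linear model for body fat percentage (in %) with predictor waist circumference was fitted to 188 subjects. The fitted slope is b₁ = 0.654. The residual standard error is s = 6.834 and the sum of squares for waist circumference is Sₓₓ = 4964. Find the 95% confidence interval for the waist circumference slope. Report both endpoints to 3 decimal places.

SE(b₁) = s/√Sₓₓ = 6.834/√4964 = 0.0969972.
df = n − 2 = 186.
t* = t_{0.025, 186} = 1.9728.
Margin = t* × SE = 1.9728 × 0.0969972 = 0.19136.
CI: 0.654 ± 0.19136 → (0.463, 0.845).
With 95% confidence, each one-unit increase in waist circumference is associated with a change of between 0.463 and 0.845 % in body fat percentage.

(0.463, 0.845)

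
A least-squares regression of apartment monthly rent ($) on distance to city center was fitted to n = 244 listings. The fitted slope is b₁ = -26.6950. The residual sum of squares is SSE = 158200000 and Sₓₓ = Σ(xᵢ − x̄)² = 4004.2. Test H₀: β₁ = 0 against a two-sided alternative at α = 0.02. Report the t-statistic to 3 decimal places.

MSE = SSE/(n − 2) = 158200000/242 = 653719.
SE(b₁) = √(MSE/Sₓₓ) = √(653719/4004.2) = 12.7773.
t = -26.6950 / 12.7773 = -2.089.
df = n − 2 = 242.
Two-sided p ≈ 0.0377, which is ≥ 0.02, so fail to reject H₀.
The data do not give significant evidence of an association between distance to city center and apartment monthly rent.

t = -2.089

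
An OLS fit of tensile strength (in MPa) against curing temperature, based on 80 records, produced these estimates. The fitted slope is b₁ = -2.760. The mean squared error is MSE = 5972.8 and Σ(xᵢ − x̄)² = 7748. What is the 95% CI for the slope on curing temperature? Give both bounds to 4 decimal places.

SE(b₁) = √(MSE/Sₓₓ) = √(5972.8/7748) = 0.877999.
df = n − 2 = 78.
t* = t_{0.025, 78} = 1.990847.
Margin = t* × SE = 1.990847 × 0.877999 = 1.747962.
CI: -2.760 ± 1.747962 → (-4.5080, -1.0120).
With 95% confidence, each one-unit increase in curing temperature is associated with a change of between -4.5080 and -1.0120 MPa in tensile strength.

(-4.5080, -1.0120)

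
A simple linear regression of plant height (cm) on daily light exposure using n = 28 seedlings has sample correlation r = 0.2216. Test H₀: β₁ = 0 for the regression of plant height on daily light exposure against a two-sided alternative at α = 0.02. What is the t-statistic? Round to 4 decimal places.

t = 1.1588

t = r·√(n − 2)/√(1 − r²) = 0.2216·√26/√0.950893 = 1.1588.
df = n − 2 = 26.
Two-sided p ≈ 0.2571, which is ≥ 0.02, so fail to reject H₀.
The data do not give significant evidence of a linear association between daily light exposure and plant height.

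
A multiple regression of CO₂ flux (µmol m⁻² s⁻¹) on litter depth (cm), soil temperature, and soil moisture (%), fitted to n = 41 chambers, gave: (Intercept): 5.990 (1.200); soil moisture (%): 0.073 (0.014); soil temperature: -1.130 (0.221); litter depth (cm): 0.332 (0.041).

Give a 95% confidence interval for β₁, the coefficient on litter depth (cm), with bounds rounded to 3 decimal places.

(0.249, 0.415)

Read off: b = 0.332, SE = 0.041 for litter depth (cm).
df = n − k − 1 = 41 − 3 − 1 = 37.
t* = t_{0.025, 37} = 2.026192.
Margin = t* × SE = 2.026192 × 0.041 = 0.08307.
CI: 0.332 ± 0.08307 → (0.249, 0.415).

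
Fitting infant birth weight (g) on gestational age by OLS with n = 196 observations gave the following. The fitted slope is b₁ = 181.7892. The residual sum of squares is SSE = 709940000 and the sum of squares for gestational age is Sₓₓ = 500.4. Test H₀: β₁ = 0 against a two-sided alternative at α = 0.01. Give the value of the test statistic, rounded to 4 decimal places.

MSE = SSE/(n − 2) = 709940000/194 = 3.65948e+06.
SE(b₁) = √(MSE/Sₓₓ) = √(3.65948e+06/500.4) = 85.5168.
t = 181.7892 / 85.5168 = 2.1258.
df = n − 2 = 194.
Two-sided p ≈ 0.0348, which is ≥ 0.01, so fail to reject H₀.
The data do not give significant evidence of an association between gestational age and infant birth weight.

t = 2.1258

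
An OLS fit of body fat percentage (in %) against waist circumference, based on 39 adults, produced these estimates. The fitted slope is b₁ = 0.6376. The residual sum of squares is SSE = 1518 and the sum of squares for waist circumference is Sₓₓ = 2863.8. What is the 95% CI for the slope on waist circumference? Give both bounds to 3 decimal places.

(0.395, 0.880)

MSE = SSE/(n − 2) = 1518/37 = 41.027.
SE(b₁) = √(MSE/Sₓₓ) = √(41.027/2863.8) = 0.119692.
df = n − 2 = 37.
t* = t_{0.025, 37} = 2.026192.
Margin = t* × SE = 2.026192 × 0.119692 = 0.24252.
CI: 0.6376 ± 0.24252 → (0.395, 0.880).
With 95% confidence, each one-unit increase in waist circumference is associated with a change of between 0.395 and 0.880 % in body fat percentage.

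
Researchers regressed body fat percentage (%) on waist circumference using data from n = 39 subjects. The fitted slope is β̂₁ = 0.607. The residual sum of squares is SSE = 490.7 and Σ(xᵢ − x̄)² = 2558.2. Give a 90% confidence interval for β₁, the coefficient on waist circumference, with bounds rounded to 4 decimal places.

MSE = SSE/(n − 2) = 490.7/37 = 13.2622.
SE(β̂₁) = √(MSE/Sₓₓ) = √(13.2622/2558.2) = 0.0720012.
df = n − 2 = 37.
t* = t_{0.05, 37} = 1.687094.
Margin = t* × SE = 1.687094 × 0.0720012 = 0.121473.
CI: 0.607 ± 0.121473 → (0.4855, 0.7285).
With 90% confidence, each one-unit increase in waist circumference is associated with a change of between 0.4855 and 0.7285 % in body fat percentage.

(0.4855, 0.7285)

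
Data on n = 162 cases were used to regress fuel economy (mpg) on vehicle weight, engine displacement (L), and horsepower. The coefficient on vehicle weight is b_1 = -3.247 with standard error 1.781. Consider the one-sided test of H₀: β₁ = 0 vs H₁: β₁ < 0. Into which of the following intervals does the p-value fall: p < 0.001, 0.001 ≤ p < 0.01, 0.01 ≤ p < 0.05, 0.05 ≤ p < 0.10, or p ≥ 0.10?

0.01 ≤ p < 0.05

t = -3.247 / 1.781 = -1.823.
df = n − k − 1 = 162 − 3 − 1 = 158.
One-sided p = P(T_{158} < t) ≈ 0.0351.
So 0.01 ≤ p < 0.05.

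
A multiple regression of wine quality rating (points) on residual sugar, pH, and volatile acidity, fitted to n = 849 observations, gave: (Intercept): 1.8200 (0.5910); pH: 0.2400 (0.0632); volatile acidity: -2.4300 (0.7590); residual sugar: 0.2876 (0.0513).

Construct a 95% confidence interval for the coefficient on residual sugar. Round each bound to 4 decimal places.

Read off: b = 0.2876, SE = 0.0513 for residual sugar.
df = n − k − 1 = 849 − 3 − 1 = 845.
t* = t_{0.025, 845} = 1.962775.
Margin = t* × SE = 1.962775 × 0.0513 = 0.100690.
CI: 0.2876 ± 0.100690 → (0.1869, 0.3883).

(0.1869, 0.3883)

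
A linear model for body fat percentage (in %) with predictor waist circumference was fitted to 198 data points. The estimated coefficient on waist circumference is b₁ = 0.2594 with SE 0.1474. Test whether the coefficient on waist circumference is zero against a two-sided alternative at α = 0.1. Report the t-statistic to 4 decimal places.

H₀: β₁ = 0 vs H₁: β₁ ≠ 0.
t = (b₁ − β₁⁰)/SE = 0.2594 / 0.1474 = 1.7598.
df = n − 2 = 198 − 2 = 196.
Two-sided p ≈ 0.0800, which is < 0.1, so reject H₀.
There is evidence that waist circumference is associated with body fat percentage.

t = 1.7598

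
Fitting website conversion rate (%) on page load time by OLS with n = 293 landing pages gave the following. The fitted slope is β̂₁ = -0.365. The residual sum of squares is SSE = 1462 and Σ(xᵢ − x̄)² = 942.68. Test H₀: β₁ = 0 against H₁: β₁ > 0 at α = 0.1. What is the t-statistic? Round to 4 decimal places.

MSE = SSE/(n − 2) = 1462/291 = 5.02405.
SE(β̂₁) = √(MSE/Sₓₓ) = √(5.02405/942.68) = 0.0730037.
t = -0.365 / 0.0730037 = -4.9997.
df = n − 2 = 291.
One-sided p ≈ 1.0000, which is ≥ 0.1, so fail to reject H₀.
The data do not give significant evidence that the true slope on page load time is positive.

t = -4.9997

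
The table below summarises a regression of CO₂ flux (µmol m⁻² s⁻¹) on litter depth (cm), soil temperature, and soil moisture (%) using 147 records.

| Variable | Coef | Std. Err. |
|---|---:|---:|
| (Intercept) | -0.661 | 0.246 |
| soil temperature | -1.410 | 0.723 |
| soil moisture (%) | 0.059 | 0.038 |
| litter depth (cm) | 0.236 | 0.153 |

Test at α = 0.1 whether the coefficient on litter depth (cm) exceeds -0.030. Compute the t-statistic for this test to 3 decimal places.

Read off: b = 0.236, SE = 0.153 for litter depth (cm).
H₀: β₁ = -0.030 vs H₁: β₁ > -0.030.
t = (0.236 − (-0.030)) / 0.153 = 1.739.
df = n − k − 1 = 147 − 3 − 1 = 143.
One-sided p ≈ 0.0421, which is < 0.1, so reject H₀.
There is evidence that the true slope on litter depth (cm) exceeds -0.030 µmol m⁻² s⁻¹ per unit, holding the other predictors fixed.

t = 1.739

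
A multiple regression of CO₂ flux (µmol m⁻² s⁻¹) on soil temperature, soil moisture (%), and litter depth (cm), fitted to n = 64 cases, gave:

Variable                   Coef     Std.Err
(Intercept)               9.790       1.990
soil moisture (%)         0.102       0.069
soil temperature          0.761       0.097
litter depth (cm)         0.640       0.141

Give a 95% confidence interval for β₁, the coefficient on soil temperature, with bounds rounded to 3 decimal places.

Read off: b = 0.761, SE = 0.097 for soil temperature.
df = n − k − 1 = 64 − 3 − 1 = 60.
t* = t_{0.025, 60} = 2.000298.
Margin = t* × SE = 2.000298 × 0.097 = 0.19403.
CI: 0.761 ± 0.19403 → (0.567, 0.955).

(0.567, 0.955)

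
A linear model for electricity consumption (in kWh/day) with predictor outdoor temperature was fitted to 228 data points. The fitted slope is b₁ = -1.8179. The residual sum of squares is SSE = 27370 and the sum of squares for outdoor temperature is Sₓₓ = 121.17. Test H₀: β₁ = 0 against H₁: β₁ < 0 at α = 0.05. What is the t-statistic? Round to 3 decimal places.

t = -1.818

MSE = SSE/(n − 2) = 27370/226 = 121.106.
SE(b₁) = √(MSE/Sₓₓ) = √(121.106/121.17) = 0.999737.
t = -1.8179 / 0.999737 = -1.818.
df = n − 2 = 226.
One-sided p ≈ 0.0352, which is < 0.05, so reject H₀.
There is evidence that the true slope on outdoor temperature is negative.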